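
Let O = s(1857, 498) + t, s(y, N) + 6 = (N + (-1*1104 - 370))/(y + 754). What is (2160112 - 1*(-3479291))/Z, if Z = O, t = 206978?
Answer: 14724481233/540402916 ≈ 27.247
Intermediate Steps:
s(y, N) = -6 + (-1474 + N)/(754 + y) (s(y, N) = -6 + (N + (-1*1104 - 370))/(y + 754) = -6 + (N + (-1104 - 370))/(754 + y) = -6 + (N - 1474)/(754 + y) = -6 + (-1474 + N)/(754 + y))
O = 540402916/2611 (O = (-5998 + 498 - 6*1857)/(754 + 1857) + 206978 = (-5998 + 498 - 11142)/2611 + 206978 = (1/2611)*(-16642) + 206978 = -16642/2611 + 206978 = 540402916/2611 ≈ 2.0697e+5)
Z = 540402916/2611 ≈ 2.0697e+5
(2160112 - 1*(-3479291))/Z = (2160112 - 1*(-3479291))/(540402916/2611) = (2160112 + 3479291)*(2611/540402916) = 5639403*(2611/540402916) = 14724481233/540402916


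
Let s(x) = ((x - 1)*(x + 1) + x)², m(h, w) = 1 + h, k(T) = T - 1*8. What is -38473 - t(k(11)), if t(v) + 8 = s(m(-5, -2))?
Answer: -38586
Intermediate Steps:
k(T) = -8 + T (k(T) = T - 8 = -8 + T)
s(x) = (x + (1 + x)*(-1 + x))² (s(x) = ((-1 + x)*(1 + x) + x)² = ((1 + x)*(-1 + x) + x)² = (x + (1 + x)*(-1 + x))²)
t(v) = 113 (t(v) = -8 + (-1 + (1 - 5) + (1 - 5)²)² = -8 + (-1 - 4 + (-4)²)² = -8 + (-1 - 4 + 16)² = -8 + 11² = -8 + 121 = 113)
-38473 - t(k(11)) = -38473 - 1*113 = -38473 - 113 = -38586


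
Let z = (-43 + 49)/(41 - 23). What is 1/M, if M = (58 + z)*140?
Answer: 3/24500 ≈ 0.00012245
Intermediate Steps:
z = ⅓ (z = 6/18 = 6*(1/18) = ⅓ ≈ 0.33333)
M = 24500/3 (M = (58 + ⅓)*140 = (175/3)*140 = 24500/3 ≈ 8166.7)
1/M = 1/(24500/3) = 3/24500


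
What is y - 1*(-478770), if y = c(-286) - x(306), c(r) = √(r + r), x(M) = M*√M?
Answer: 478770 - 918*√34 + 2*I*√143 ≈ 4.7342e+5 + 23.917*I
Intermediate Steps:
x(M) = M^(3/2)
c(r) = √2*√r (c(r) = √(2*r) = √2*√r)
y = -918*√34 + 2*I*√143 (y = √2*√(-286) - 306^(3/2) = √2*(I*√286) - 918*√34 = 2*I*√143 - 918*√34 = -918*√34 + 2*I*√143 ≈ -5352.8 + 23.917*I)
y - 1*(-478770) = (-918*√34 + 2*I*√143) - 1*(-478770) = (-918*√34 + 2*I*√143) + 478770 = 478770 - 918*√34 + 2*I*√143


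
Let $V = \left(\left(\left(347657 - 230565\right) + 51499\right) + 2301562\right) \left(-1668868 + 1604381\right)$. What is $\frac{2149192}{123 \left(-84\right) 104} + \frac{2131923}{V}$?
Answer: $- \frac{873349512148843}{436644201704724} \approx -2.0001$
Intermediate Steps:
$V = -159292756511$ ($V = \left(\left(117092 + 51499\right) + 2301562\right) \left(-64487\right) = \left(168591 + 2301562\right) \left(-64487\right) = 2470153 \left(-64487\right) = -159292756511$)
$\frac{2149192}{123 \left(-84\right) 104} + \frac{2131923}{V} = \frac{2149192}{123 \left(-84\right) 104} + \frac{2131923}{-159292756511} = \frac{2149192}{\left(-10332\right) 104} + 2131923 \left(- \frac{1}{159292756511}\right) = \frac{2149192}{-1074528} - \frac{2131923}{159292756511} = 2149192 \left(- \frac{1}{1074528}\right) - \frac{2131923}{159292756511} = - \frac{268649}{134316} - \frac{2131923}{159292756511} = - \frac{873349512148843}{436644201704724}$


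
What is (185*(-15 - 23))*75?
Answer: -527250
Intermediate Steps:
(185*(-15 - 23))*75 = (185*(-38))*75 = -7030*75 = -527250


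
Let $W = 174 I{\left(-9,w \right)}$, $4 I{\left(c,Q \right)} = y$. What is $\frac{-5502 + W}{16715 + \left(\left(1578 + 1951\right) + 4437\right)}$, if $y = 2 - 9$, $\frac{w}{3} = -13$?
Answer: $- \frac{3871}{16454} \approx -0.23526$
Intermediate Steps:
$w = -39$ ($w = 3 \left(-13\right) = -39$)
$y = -7$ ($y = 2 - 9 = -7$)
$I{\left(c,Q \right)} = - \frac{7}{4}$ ($I{\left(c,Q \right)} = \frac{1}{4} \left(-7\right) = - \frac{7}{4}$)
$W = - \frac{609}{2}$ ($W = 174 \left(- \frac{7}{4}\right) = - \frac{609}{2} \approx -304.5$)
$\frac{-5502 + W}{16715 + \left(\left(1578 + 1951\right) + 4437\right)} = \frac{-5502 - \frac{609}{2}}{16715 + \left(\left(1578 + 1951\right) + 4437\right)} = - \frac{11613}{2 \left(16715 + \left(3529 + 4437\right)\right)} = - \frac{11613}{2 \left(16715 + 7966\right)} = - \frac{11613}{2 \cdot 24681} = \left(- \frac{11613}{2}\right) \frac{1}{24681} = - \frac{3871}{16454}$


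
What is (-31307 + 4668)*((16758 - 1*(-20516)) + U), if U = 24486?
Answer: -1645224640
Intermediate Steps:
(-31307 + 4668)*((16758 - 1*(-20516)) + U) = (-31307 + 4668)*((16758 - 1*(-20516)) + 24486) = -26639*((16758 + 20516) + 24486) = -26639*(37274 + 24486) = -26639*61760 = -1645224640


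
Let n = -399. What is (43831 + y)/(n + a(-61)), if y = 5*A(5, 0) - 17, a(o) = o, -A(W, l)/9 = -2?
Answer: -10976/115 ≈ -95.443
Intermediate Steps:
A(W, l) = 18 (A(W, l) = -9*(-2) = 18)
y = 73 (y = 5*18 - 17 = 90 - 17 = 73)
(43831 + y)/(n + a(-61)) = (43831 + 73)/(-399 - 61) = 43904/(-460) = 43904*(-1/460) = -10976/115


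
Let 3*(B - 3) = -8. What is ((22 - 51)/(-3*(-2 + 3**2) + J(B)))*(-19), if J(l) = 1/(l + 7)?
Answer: -12122/459 ≈ -26.410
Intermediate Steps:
B = 1/3 (B = 3 + (1/3)*(-8) = 3 - 8/3 = 1/3 ≈ 0.33333)
J(l) = 1/(7 + l)
((22 - 51)/(-3*(-2 + 3**2) + J(B)))*(-19) = ((22 - 51)/(-3*(-2 + 3**2) + 1/(7 + 1/3)))*(-19) = -29/(-3*(-2 + 9) + 1/(22/3))*(-19) = -29/(-3*7 + 3/22)*(-19) = -29/(-21 + 3/22)*(-19) = -29/(-459/22)*(-19) = -29*(-22/459)*(-19) = (638/459)*(-19) = -12122/459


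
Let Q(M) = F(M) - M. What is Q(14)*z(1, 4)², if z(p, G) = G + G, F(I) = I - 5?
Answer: -320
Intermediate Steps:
F(I) = -5 + I
Q(M) = -5 (Q(M) = (-5 + M) - M = -5)
z(p, G) = 2*G
Q(14)*z(1, 4)² = -5*(2*4)² = -5*8² = -5*64 = -320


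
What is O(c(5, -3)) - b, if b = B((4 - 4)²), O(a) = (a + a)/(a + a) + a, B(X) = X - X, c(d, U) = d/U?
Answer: -⅔ ≈ -0.66667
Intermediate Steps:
B(X) = 0
O(a) = 1 + a (O(a) = (2*a)/((2*a)) + a = (2*a)*(1/(2*a)) + a = 1 + a)
b = 0
O(c(5, -3)) - b = (1 + 5/(-3)) - 1*0 = (1 + 5*(-⅓)) + 0 = (1 - 5/3) + 0 = -⅔ + 0 = -⅔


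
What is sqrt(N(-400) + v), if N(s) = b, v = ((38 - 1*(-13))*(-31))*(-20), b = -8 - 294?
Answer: sqrt(31318) ≈ 176.97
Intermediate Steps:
b = -302
v = 31620 (v = ((38 + 13)*(-31))*(-20) = (51*(-31))*(-20) = -1581*(-20) = 31620)
N(s) = -302
sqrt(N(-400) + v) = sqrt(-302 + 31620) = sqrt(31318)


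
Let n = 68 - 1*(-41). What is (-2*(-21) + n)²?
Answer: 22801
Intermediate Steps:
n = 109 (n = 68 + 41 = 109)
(-2*(-21) + n)² = (-2*(-21) + 109)² = (42 + 109)² = 151² = 22801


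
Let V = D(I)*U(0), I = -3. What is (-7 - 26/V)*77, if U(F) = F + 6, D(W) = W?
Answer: -3850/9 ≈ -427.78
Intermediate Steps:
U(F) = 6 + F
V = -18 (V = -3*(6 + 0) = -3*6 = -18)
(-7 - 26/V)*77 = (-7 - 26/(-18))*77 = (-7 - 26*(-1/18))*77 = (-7 + 13/9)*77 = -50/9*77 = -3850/9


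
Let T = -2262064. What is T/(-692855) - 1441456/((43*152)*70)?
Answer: 90548811/792487549 ≈ 0.11426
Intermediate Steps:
T/(-692855) - 1441456/((43*152)*70) = -2262064/(-692855) - 1441456/((43*152)*70) = -2262064*(-1/692855) - 1441456/(6536*70) = 2262064/692855 - 1441456/457520 = 2262064/692855 - 1441456*1/457520 = 2262064/692855 - 90091/28595 = 90548811/792487549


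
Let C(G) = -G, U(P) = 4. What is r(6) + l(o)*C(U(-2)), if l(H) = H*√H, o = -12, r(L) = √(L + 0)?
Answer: √6 + 96*I*√3 ≈ 2.4495 + 166.28*I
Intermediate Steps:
r(L) = √L
l(H) = H^(3/2)
r(6) + l(o)*C(U(-2)) = √6 + (-12)^(3/2)*(-1*4) = √6 - 24*I*√3*(-4) = √6 + 96*I*√3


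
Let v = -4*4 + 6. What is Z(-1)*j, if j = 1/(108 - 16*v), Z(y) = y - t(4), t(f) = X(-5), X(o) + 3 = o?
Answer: 7/268 ≈ 0.026119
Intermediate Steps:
X(o) = -3 + o
t(f) = -8 (t(f) = -3 - 5 = -8)
v = -10 (v = -16 + 6 = -10)
Z(y) = 8 + y (Z(y) = y - 1*(-8) = y + 8 = 8 + y)
j = 1/268 (j = 1/(108 - 16*(-10)) = 1/(108 + 160) = 1/268 ≈ 0.0037313)
Z(-1)*j = (8 - 1)*(1/268) = 7*(1/268) = 7/268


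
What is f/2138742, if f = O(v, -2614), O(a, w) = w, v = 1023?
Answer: -1307/1069371 ≈ -0.0012222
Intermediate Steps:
f = -2614
f/2138742 = -2614/2138742 = -2614*1/2138742 = -1307/1069371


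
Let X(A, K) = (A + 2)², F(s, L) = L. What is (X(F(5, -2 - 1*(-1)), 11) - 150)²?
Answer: 22201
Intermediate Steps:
X(A, K) = (2 + A)²
(X(F(5, -2 - 1*(-1)), 11) - 150)² = ((2 + (-2 - 1*(-1)))² - 150)² = ((2 + (-2 + 1))² - 150)² = ((2 - 1)² - 150)² = (1² - 150)² = (1 - 150)² = (-149)² = 22201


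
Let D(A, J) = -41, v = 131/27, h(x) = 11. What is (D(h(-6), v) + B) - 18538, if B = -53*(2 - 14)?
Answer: -17943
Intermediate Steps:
v = 131/27 (v = 131*(1/27) = 131/27 ≈ 4.8519)
B = 636 (B = -53*(-12) = 636)
(D(h(-6), v) + B) - 18538 = (-41 + 636) - 18538 = 595 - 18538 = -17943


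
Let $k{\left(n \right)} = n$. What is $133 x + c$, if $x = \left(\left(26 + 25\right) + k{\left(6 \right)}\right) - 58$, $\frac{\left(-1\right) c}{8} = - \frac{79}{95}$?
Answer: $- \frac{12003}{95} \approx -126.35$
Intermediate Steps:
$c = \frac{632}{95}$ ($c = - 8 \left(- \frac{79}{95}\right) = - 8 \left(\left(-79\right) \frac{1}{95}\right) = \left(-8\right) \left(- \frac{79}{95}\right) = \frac{632}{95} \approx 6.6526$)
$x = -1$ ($x = \left(\left(26 + 25\right) + 6\right) - 58 = \left(51 + 6\right) - 58 = 57 - 58 = -1$)
$133 x + c = 133 \left(-1\right) + \frac{632}{95} = -133 + \frac{632}{95} = - \frac{12003}{95}$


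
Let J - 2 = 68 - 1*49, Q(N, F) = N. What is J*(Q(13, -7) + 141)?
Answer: 3234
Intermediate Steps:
J = 21 (J = 2 + (68 - 1*49) = 2 + (68 - 49) = 2 + 19 = 21)
J*(Q(13, -7) + 141) = 21*(13 + 141) = 21*154 = 3234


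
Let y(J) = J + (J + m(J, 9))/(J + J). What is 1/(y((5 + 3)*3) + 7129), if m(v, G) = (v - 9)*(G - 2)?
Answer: 16/114491 ≈ 0.00013975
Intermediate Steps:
m(v, G) = (-9 + v)*(-2 + G)
y(J) = J + (-63 + 8*J)/(2*J) (y(J) = J + (J + (18 - 9*9 - 2*J + 9*J))/(J + J) = J + (J + (18 - 81 - 2*J + 9*J))/((2*J)) = J + (J + (-63 + 7*J))*(1/(2*J)) = J + (-63 + 8*J)*(1/(2*J)) = J + (-63 + 8*J)/(2*J))
1/(y((5 + 3)*3) + 7129) = 1/((4 + (5 + 3)*3 - 63*1/(3*(5 + 3))/2) + 7129) = 1/((4 + 8*3 - 63/(2*(8*3))) + 7129) = 1/((4 + 24 - 63/2/24) + 7129) = 1/((4 + 24 - 63/2*1/24) + 7129) = 1/((4 + 24 - 21/16) + 7129) = 1/(427/16 + 7129) = 1/(114491/16) = 16/114491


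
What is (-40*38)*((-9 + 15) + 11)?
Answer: -25840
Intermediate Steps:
(-40*38)*((-9 + 15) + 11) = -1520*(6 + 11) = -1520*17 = -25840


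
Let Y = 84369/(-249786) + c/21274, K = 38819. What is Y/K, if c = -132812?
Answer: -5828240723/34380353787186 ≈ -0.00016952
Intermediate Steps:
Y = -5828240723/885657894 (Y = 84369/(-249786) - 132812/21274 = 84369*(-1/249786) - 132812*1/21274 = -28123/83262 - 66406/10637 = -5828240723/885657894 ≈ -6.5807)
Y/K = -5828240723/885657894/38819 = -5828240723/885657894*1/38819 = -5828240723/34380353787186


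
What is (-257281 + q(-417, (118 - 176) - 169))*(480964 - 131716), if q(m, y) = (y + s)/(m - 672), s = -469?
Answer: -10872412828736/121 ≈ -8.9855e+10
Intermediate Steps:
q(m, y) = (-469 + y)/(-672 + m) (q(m, y) = (y - 469)/(m - 672) = (-469 + y)/(-672 + m))
(-257281 + q(-417, (118 - 176) - 169))*(480964 - 131716) = (-257281 + (-469 + ((118 - 176) - 169))/(-672 - 417))*(480964 - 131716) = (-257281 + (-469 + (-58 - 169))/(-1089))*349248 = (-257281 - (-469 - 227)/1089)*349248 = (-257281 - 1/1089*(-696))*349248 = (-257281 + 232/363)*349248 = -93392771/363*349248 = -10872412828736/121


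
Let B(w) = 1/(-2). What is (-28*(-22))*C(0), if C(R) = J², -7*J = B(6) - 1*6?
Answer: 3718/7 ≈ 531.14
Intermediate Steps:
B(w) = -½
J = 13/14 (J = -(-½ - 1*6)/7 = -(-½ - 6)/7 = -⅐*(-13/2) = 13/14 ≈ 0.92857)
C(R) = 169/196 (C(R) = (13/14)² = 169/196)
(-28*(-22))*C(0) = -28*(-22)*(169/196) = 616*(169/196) = 3718/7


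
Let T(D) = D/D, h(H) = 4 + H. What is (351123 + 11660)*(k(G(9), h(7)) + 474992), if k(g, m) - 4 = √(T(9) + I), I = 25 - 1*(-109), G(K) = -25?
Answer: 172320473868 + 1088349*√15 ≈ 1.7232e+11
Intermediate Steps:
I = 134 (I = 25 + 109 = 134)
T(D) = 1
k(g, m) = 4 + 3*√15 (k(g, m) = 4 + √(1 + 134) = 4 + √135 = 4 + 3*√15)
(351123 + 11660)*(k(G(9), h(7)) + 474992) = (351123 + 11660)*((4 + 3*√15) + 474992) = 362783*(474996 + 3*√15) = 172320473868 + 1088349*√15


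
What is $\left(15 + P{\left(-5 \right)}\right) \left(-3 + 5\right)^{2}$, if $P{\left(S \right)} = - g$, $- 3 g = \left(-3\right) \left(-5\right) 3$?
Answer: $120$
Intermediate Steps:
$g = -15$ ($g = - \frac{\left(-3\right) \left(-5\right) 3}{3} = - \frac{15 \cdot 3}{3} = \left(- \frac{1}{3}\right) 45 = -15$)
$P{\left(S \right)} = 15$ ($P{\left(S \right)} = \left(-1\right) \left(-15\right) = 15$)
$\left(15 + P{\left(-5 \right)}\right) \left(-3 + 5\right)^{2} = \left(15 + 15\right) \left(-3 + 5\right)^{2} = 30 \cdot 2^{2} = 30 \cdot 4 = 120$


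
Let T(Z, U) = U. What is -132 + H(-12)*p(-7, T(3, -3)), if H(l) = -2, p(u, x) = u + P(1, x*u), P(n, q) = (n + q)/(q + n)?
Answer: -120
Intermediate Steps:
P(n, q) = 1 (P(n, q) = (n + q)/(n + q) = 1)
p(u, x) = 1 + u (p(u, x) = u + 1 = 1 + u)
-132 + H(-12)*p(-7, T(3, -3)) = -132 - 2*(1 - 7) = -132 - 2*(-6) = -132 + 12 = -120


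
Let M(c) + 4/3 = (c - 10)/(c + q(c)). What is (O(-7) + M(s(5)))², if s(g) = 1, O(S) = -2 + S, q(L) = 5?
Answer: 5041/36 ≈ 140.03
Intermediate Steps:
M(c) = -4/3 + (-10 + c)/(5 + c) (M(c) = -4/3 + (c - 10)/(c + 5) = -4/3 + (-10 + c)/(5 + c))
(O(-7) + M(s(5)))² = ((-2 - 7) + (-50 - 1*1)/(3*(5 + 1)))² = (-9 + (⅓)*(-50 - 1)/6)² = (-9 + (⅓)*(⅙)*(-51))² = (-9 - 17/6)² = (-71/6)² = 5041/36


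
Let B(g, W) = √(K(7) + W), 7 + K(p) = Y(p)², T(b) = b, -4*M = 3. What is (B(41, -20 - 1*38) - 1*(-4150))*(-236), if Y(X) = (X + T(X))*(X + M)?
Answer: -979400 - 118*√30365 ≈ -9.9996e+5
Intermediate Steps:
M = -¾ (M = -¼*3 = -¾ ≈ -0.75000)
Y(X) = 2*X*(-¾ + X) (Y(X) = (X + X)*(X - ¾) = (2*X)*(-¾ + X) = 2*X*(-¾ + X))
K(p) = -7 + p²*(-3 + 4*p)²/4 (K(p) = -7 + (p*(-3 + 4*p)/2)² = -7 + p²*(-3 + 4*p)²/4)
B(g, W) = √(30597/4 + W) (B(g, W) = √((-7 + (¼)*7²*(-3 + 4*7)²) + W) = √((-7 + (¼)*49*(-3 + 28)²) + W) = √((-7 + (¼)*49*25²) + W) = √((-7 + (¼)*49*625) + W) = √((-7 + 30625/4) + W) = √(30597/4 + W))
(B(41, -20 - 1*38) - 1*(-4150))*(-236) = (√(30597 + 4*(-20 - 1*38))/2 - 1*(-4150))*(-236) = (√(30597 + 4*(-20 - 38))/2 + 4150)*(-236) = (√(30597 + 4*(-58))/2 + 4150)*(-236) = (√(30597 - 232)/2 + 4150)*(-236) = (√30365/2 + 4150)*(-236) = (4150 + √30365/2)*(-236) = -979400 - 118*√30365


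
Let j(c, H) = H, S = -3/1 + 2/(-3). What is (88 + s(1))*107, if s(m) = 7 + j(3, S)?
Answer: 29318/3 ≈ 9772.7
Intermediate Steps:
S = -11/3 (S = -3*1 + 2*(-1/3) = -3 - 2/3 = -11/3 ≈ -3.6667)
s(m) = 10/3 (s(m) = 7 - 11/3 = 10/3)
(88 + s(1))*107 = (88 + 10/3)*107 = (274/3)*107 = 29318/3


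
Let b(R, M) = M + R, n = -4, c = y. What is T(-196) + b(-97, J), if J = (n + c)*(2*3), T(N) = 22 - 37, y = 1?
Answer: -130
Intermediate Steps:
c = 1
T(N) = -15
J = -18 (J = (-4 + 1)*(2*3) = -3*6 = -18)
T(-196) + b(-97, J) = -15 + (-18 - 97) = -15 - 115 = -130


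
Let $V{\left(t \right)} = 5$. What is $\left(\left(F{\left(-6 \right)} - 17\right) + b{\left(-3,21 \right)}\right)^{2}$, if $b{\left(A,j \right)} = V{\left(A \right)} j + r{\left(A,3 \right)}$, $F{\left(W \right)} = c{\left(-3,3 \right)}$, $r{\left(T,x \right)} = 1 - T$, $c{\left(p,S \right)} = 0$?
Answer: $8464$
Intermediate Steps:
$F{\left(W \right)} = 0$
$b{\left(A,j \right)} = 1 - A + 5 j$ ($b{\left(A,j \right)} = 5 j - \left(-1 + A\right) = 1 - A + 5 j$)
$\left(\left(F{\left(-6 \right)} - 17\right) + b{\left(-3,21 \right)}\right)^{2} = \left(\left(0 - 17\right) + \left(1 - -3 + 5 \cdot 21\right)\right)^{2} = \left(\left(0 - 17\right) + \left(1 + 3 + 105\right)\right)^{2} = \left(-17 + 109\right)^{2} = 92^{2} = 8464$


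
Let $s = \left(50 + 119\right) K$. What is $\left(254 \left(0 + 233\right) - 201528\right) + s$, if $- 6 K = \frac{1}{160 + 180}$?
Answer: $- \frac{290386009}{2040} \approx -1.4235 \cdot 10^{5}$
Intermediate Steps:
$K = - \frac{1}{2040}$ ($K = - \frac{1}{6 \left(160 + 180\right)} = - \frac{1}{6 \cdot 340} = \left(- \frac{1}{6}\right) \frac{1}{340} = - \frac{1}{2040} \approx -0.0004902$)
$s = - \frac{169}{2040}$ ($s = \left(50 + 119\right) \left(- \frac{1}{2040}\right) = 169 \left(- \frac{1}{2040}\right) = - \frac{169}{2040} \approx -0.082843$)
$\left(254 \left(0 + 233\right) - 201528\right) + s = \left(254 \left(0 + 233\right) - 201528\right) - \frac{169}{2040} = \left(254 \cdot 233 - 201528\right) - \frac{169}{2040} = \left(59182 - 201528\right) - \frac{169}{2040} = -142346 - \frac{169}{2040} = - \frac{290386009}{2040}$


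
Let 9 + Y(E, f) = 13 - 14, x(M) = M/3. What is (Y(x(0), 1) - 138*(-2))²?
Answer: 70756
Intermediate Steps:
x(M) = M/3 (x(M) = M*(⅓) = M/3)
Y(E, f) = -10 (Y(E, f) = -9 + (13 - 14) = -9 - 1 = -10)
(Y(x(0), 1) - 138*(-2))² = (-10 - 138*(-2))² = (-10 + 276)² = 266² = 70756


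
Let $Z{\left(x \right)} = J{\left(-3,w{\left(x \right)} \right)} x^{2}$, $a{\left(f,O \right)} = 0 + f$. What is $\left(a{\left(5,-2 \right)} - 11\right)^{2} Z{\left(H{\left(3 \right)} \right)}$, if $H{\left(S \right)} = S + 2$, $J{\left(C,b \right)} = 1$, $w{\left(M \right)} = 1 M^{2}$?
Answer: $900$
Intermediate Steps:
$a{\left(f,O \right)} = f$
$w{\left(M \right)} = M^{2}$
$H{\left(S \right)} = 2 + S$
$Z{\left(x \right)} = x^{2}$ ($Z{\left(x \right)} = 1 x^{2} = x^{2}$)
$\left(a{\left(5,-2 \right)} - 11\right)^{2} Z{\left(H{\left(3 \right)} \right)} = \left(5 - 11\right)^{2} \left(2 + 3\right)^{2} = \left(-6\right)^{2} \cdot 5^{2} = 36 \cdot 25 = 900$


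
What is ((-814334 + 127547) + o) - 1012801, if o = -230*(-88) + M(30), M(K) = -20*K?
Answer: -1679948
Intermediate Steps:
o = 19640 (o = -230*(-88) - 20*30 = 20240 - 600 = 19640)
((-814334 + 127547) + o) - 1012801 = ((-814334 + 127547) + 19640) - 1012801 = (-686787 + 19640) - 1012801 = -667147 - 1012801 = -1679948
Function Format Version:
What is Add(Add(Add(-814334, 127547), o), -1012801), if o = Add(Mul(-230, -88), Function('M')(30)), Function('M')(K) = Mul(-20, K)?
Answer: -1679948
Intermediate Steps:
o = 19640 (o = Add(Mul(-230, -88), Mul(-20, 30)) = Add(20240, -600) = 19640)
Add(Add(Add(-814334, 127547), o), -1012801) = Add(Add(Add(-814334, 127547), 19640), -1012801) = Add(Add(-686787, 19640), -1012801) = Add(-667147, -1012801) = -1679948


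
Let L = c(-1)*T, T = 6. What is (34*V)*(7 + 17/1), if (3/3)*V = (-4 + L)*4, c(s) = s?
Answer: -32640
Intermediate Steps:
L = -6 (L = -1*6 = -6)
V = -40 (V = (-4 - 6)*4 = -10*4 = -40)
(34*V)*(7 + 17/1) = (34*(-40))*(7 + 17/1) = -1360*(7 + 17*1) = -1360*(7 + 17) = -1360*24 = -32640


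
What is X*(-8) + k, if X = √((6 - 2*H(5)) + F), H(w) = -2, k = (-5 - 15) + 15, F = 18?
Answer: -5 - 16*√7 ≈ -47.332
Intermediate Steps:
k = -5 (k = -20 + 15 = -5)
X = 2*√7 (X = √((6 - 2*(-2)) + 18) = √((6 + 4) + 18) = √(10 + 18) = √28 = 2*√7 ≈ 5.2915)
X*(-8) + k = (2*√7)*(-8) - 5 = -16*√7 - 5 = -5 - 16*√7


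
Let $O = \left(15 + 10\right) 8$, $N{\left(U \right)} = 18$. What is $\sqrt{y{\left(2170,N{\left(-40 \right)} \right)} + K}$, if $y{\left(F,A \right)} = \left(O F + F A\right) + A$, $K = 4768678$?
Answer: $2 \sqrt{1310439} \approx 2289.5$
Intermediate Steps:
$O = 200$ ($O = 25 \cdot 8 = 200$)
$y{\left(F,A \right)} = A + 200 F + A F$ ($y{\left(F,A \right)} = \left(200 F + F A\right) + A = \left(200 F + A F\right) + A = A + 200 F + A F$)
$\sqrt{y{\left(2170,N{\left(-40 \right)} \right)} + K} = \sqrt{\left(18 + 200 \cdot 2170 + 18 \cdot 2170\right) + 4768678} = \sqrt{\left(18 + 434000 + 39060\right) + 4768678} = \sqrt{473078 + 4768678} = \sqrt{5241756} = 2 \sqrt{1310439}$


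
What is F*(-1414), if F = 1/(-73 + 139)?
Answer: -707/33 ≈ -21.424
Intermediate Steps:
F = 1/66 ≈ 0.015152
F*(-1414) = (1/66)*(-1414) = -707/33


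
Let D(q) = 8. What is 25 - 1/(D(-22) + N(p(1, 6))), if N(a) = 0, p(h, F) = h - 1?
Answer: 199/8 ≈ 24.875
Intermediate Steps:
p(h, F) = -1 + h
25 - 1/(D(-22) + N(p(1, 6))) = 25 - 1/(8 + 0) = 25 - 1/8 = 25 - 1*⅛ = 25 - ⅛ = 199/8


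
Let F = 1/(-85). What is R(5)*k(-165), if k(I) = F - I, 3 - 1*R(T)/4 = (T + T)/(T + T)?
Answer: 112192/85 ≈ 1319.9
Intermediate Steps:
R(T) = 8 (R(T) = 12 - 4*(T + T)/(T + T) = 12 - 4*2*T/(2*T) = 12 - 4*2*T*1/(2*T) = 12 - 4*1 = 12 - 4 = 8)
F = -1/85 ≈ -0.011765
k(I) = -1/85 - I
R(5)*k(-165) = 8*(-1/85 - 1*(-165)) = 8*(-1/85 + 165) = 8*(14024/85) = 112192/85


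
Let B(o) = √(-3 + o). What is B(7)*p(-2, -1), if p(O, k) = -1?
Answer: -2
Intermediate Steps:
B(7)*p(-2, -1) = √(-3 + 7)*(-1) = √4*(-1) = 2*(-1) = -2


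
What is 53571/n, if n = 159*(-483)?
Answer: -2551/3657 ≈ -0.69757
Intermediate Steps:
n = -76797
53571/n = 53571/(-76797) = 53571*(-1/76797) = -2551/3657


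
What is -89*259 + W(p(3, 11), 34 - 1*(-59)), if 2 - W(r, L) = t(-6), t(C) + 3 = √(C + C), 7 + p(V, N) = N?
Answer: -23046 - 2*I*√3 ≈ -23046.0 - 3.4641*I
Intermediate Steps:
p(V, N) = -7 + N
t(C) = -3 + √2*√C (t(C) = -3 + √(C + C) = -3 + √(2*C) = -3 + √2*√C)
W(r, L) = 5 - 2*I*√3 (W(r, L) = 2 - (-3 + √2*√(-6)) = 2 - (-3 + √2*(I*√6)) = 2 - (-3 + 2*I*√3) = 2 + (3 - 2*I*√3) = 5 - 2*I*√3)
-89*259 + W(p(3, 11), 34 - 1*(-59)) = -89*259 + (5 - 2*I*√3) = -23051 + (5 - 2*I*√3) = -23046 - 2*I*√3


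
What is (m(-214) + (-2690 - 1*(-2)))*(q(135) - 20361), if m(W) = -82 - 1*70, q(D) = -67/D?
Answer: 1561319536/27 ≈ 5.7827e+7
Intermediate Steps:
m(W) = -152 (m(W) = -82 - 70 = -152)
(m(-214) + (-2690 - 1*(-2)))*(q(135) - 20361) = (-152 + (-2690 - 1*(-2)))*(-67/135 - 20361) = (-152 + (-2690 + 2))*(-67*1/135 - 20361) = (-152 - 2688)*(-67/135 - 20361) = -2840*(-2748802/135) = 1561319536/27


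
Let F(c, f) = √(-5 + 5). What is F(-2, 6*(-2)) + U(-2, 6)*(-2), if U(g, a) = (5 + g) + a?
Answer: -18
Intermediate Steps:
U(g, a) = 5 + a + g
F(c, f) = 0 (F(c, f) = √0 = 0)
F(-2, 6*(-2)) + U(-2, 6)*(-2) = 0 + (5 + 6 - 2)*(-2) = 0 + 9*(-2) = 0 - 18 = -18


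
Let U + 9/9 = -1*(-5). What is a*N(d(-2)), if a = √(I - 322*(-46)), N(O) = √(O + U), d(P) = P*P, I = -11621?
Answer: 2*√6382 ≈ 159.77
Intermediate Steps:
U = 4 (U = -1 - 1*(-5) = -1 + 5 = 4)
d(P) = P²
N(O) = √(4 + O) (N(O) = √(O + 4) = √(4 + O))
a = √3191 (a = √(-11621 - 322*(-46)) = √(-11621 + 14812) = √3191 ≈ 56.489)
a*N(d(-2)) = √3191*√(4 + (-2)²) = √3191*√(4 + 4) = √3191*√8 = √3191*(2*√2) = 2*√6382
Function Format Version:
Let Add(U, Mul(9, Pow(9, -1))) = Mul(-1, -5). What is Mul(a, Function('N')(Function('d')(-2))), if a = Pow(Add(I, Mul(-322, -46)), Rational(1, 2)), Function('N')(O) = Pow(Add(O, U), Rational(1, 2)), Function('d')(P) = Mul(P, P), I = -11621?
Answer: Mul(2, Pow(6382, Rational(1, 2))) ≈ 159.77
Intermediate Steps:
U = 4 (U = Add(-1, Mul(-1, -5)) = Add(-1, 5) = 4)
Function('d')(P) = Pow(P, 2)
Function('N')(O) = Pow(Add(4, O), Rational(1, 2)) (Function('N')(O) = Pow(Add(O, 4), Rational(1, 2)) = Pow(Add(4, O), Rational(1, 2)))
a = Pow(3191, Rational(1, 2)) (a = Pow(Add(-11621, Mul(-322, -46)), Rational(1, 2)) = Pow(Add(-11621, 14812), Rational(1, 2)) = Pow(3191, Rational(1, 2)) ≈ 56.489)
Mul(a, Function('N')(Function('d')(-2))) = Mul(Pow(3191, Rational(1, 2)), Pow(Add(4, Pow(-2, 2)), Rational(1, 2))) = Mul(Pow(3191, Rational(1, 2)), Pow(Add(4, 4), Rational(1, 2))) = Mul(Pow(3191, Rational(1, 2)), Pow(8, Rational(1, 2))) = Mul(Pow(3191, Rational(1, 2)), Mul(2, Pow(2, Rational(1, 2)))) = Mul(2, Pow(6382, Rational(1, 2)))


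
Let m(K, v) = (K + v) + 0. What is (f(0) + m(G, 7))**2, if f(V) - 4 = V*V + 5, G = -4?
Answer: 144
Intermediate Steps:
m(K, v) = K + v
f(V) = 9 + V**2 (f(V) = 4 + (V*V + 5) = 4 + (V**2 + 5) = 4 + (5 + V**2) = 9 + V**2)
(f(0) + m(G, 7))**2 = ((9 + 0**2) + (-4 + 7))**2 = ((9 + 0) + 3)**2 = (9 + 3)**2 = 12**2 = 144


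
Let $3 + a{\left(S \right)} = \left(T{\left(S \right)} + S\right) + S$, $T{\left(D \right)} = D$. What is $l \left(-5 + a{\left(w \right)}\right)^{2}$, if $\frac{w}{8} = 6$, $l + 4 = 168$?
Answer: $3033344$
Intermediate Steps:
$l = 164$ ($l = -4 + 168 = 164$)
$w = 48$ ($w = 8 \cdot 6 = 48$)
$a{\left(S \right)} = -3 + 3 S$ ($a{\left(S \right)} = -3 + \left(\left(S + S\right) + S\right) = -3 + \left(2 S + S\right) = -3 + 3 S$)
$l \left(-5 + a{\left(w \right)}\right)^{2} = 164 \left(-5 + \left(-3 + 3 \cdot 48\right)\right)^{2} = 164 \left(-5 + \left(-3 + 144\right)\right)^{2} = 164 \left(-5 + 141\right)^{2} = 164 \cdot 136^{2} = 164 \cdot 18496 = 3033344$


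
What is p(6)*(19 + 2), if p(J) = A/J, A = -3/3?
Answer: -7/2 ≈ -3.5000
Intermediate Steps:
A = -1 (A = -3*1/3 = -1)
p(J) = -1/J
p(6)*(19 + 2) = (-1/6)*(19 + 2) = -1*1/6*21 = -1/6*21 = -7/2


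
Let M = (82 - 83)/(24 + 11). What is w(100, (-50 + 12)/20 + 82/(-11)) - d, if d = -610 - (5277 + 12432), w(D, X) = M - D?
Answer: 637664/35 ≈ 18219.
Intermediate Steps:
M = -1/35 ≈ -0.028571
w(D, X) = -1/35 - D
d = -18319 (d = -610 - 1*17709 = -610 - 17709 = -18319)
w(100, (-50 + 12)/20 + 82/(-11)) - d = (-1/35 - 1*100) - 1*(-18319) = (-1/35 - 100) + 18319 = -3501/35 + 18319 = 637664/35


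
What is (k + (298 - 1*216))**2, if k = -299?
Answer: 47089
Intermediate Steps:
(k + (298 - 1*216))**2 = (-299 + (298 - 1*216))**2 = (-299 + (298 - 216))**2 = (-299 + 82)**2 = (-217)**2 = 47089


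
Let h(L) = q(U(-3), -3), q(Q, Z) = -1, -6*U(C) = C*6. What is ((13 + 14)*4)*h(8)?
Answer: -108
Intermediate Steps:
U(C) = -C (U(C) = -C*6/6 = -C)
h(L) = -1
((13 + 14)*4)*h(8) = ((13 + 14)*4)*(-1) = (27*4)*(-1) = 108*(-1) = -108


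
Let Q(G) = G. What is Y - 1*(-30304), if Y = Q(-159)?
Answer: 30145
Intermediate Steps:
Y = -159
Y - 1*(-30304) = -159 - 1*(-30304) = -159 + 30304 = 30145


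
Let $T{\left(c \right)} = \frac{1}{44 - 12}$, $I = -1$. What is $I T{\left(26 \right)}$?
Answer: $- \frac{1}{32} \approx -0.03125$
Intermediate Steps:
$T{\left(c \right)} = \frac{1}{32}$
$I T{\left(26 \right)} = \left(-1\right) \frac{1}{32} = - \frac{1}{32}$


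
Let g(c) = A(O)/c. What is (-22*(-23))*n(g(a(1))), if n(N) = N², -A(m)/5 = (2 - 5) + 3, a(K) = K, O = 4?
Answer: 0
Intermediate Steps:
A(m) = 0 (A(m) = -5*((2 - 5) + 3) = -5*(-3 + 3) = -5*0 = 0)
g(c) = 0 (g(c) = 0/c = 0)
(-22*(-23))*n(g(a(1))) = -22*(-23)*0² = 506*0 = 0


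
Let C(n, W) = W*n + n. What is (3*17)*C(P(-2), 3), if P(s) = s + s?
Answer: -816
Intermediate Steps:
P(s) = 2*s
C(n, W) = n + W*n
(3*17)*C(P(-2), 3) = (3*17)*((2*(-2))*(1 + 3)) = 51*(-4*4) = 51*(-16) = -816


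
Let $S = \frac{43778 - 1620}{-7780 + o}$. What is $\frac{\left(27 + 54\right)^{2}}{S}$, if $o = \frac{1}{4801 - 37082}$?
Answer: $- \frac{1647770093541}{1360902398} \approx -1210.8$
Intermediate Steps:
$o = - \frac{1}{32281}$ ($o = \frac{1}{-32281} = - \frac{1}{32281} \approx -3.0978 \cdot 10^{-5}$)
$S = - \frac{1360902398}{251146181}$ ($S = \frac{43778 - 1620}{-7780 - \frac{1}{32281}} = \frac{42158}{- \frac{251146181}{32281}} = 42158 \left(- \frac{32281}{251146181}\right) = - \frac{1360902398}{251146181} \approx -5.4188$)
$\frac{\left(27 + 54\right)^{2}}{S} = \frac{\left(27 + 54\right)^{2}}{- \frac{1360902398}{251146181}} = 81^{2} \left(- \frac{251146181}{1360902398}\right) = 6561 \left(- \frac{251146181}{1360902398}\right) = - \frac{1647770093541}{1360902398}$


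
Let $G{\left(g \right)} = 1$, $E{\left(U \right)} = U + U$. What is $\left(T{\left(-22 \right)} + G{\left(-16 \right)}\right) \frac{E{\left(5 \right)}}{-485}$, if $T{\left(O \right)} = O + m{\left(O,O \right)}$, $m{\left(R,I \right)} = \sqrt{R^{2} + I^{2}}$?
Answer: $\frac{42}{97} - \frac{44 \sqrt{2}}{97} \approx -0.20851$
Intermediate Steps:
$E{\left(U \right)} = 2 U$
$m{\left(R,I \right)} = \sqrt{I^{2} + R^{2}}$
$T{\left(O \right)} = O + \sqrt{2} \sqrt{O^{2}}$ ($T{\left(O \right)} = O + \sqrt{O^{2} + O^{2}} = O + \sqrt{2 O^{2}} = O + \sqrt{2} \sqrt{O^{2}}$)
$\left(T{\left(-22 \right)} + G{\left(-16 \right)}\right) \frac{E{\left(5 \right)}}{-485} = \left(\left(-22 + \sqrt{2} \sqrt{\left(-22\right)^{2}}\right) + 1\right) \frac{2 \cdot 5}{-485} = \left(\left(-22 + \sqrt{2} \sqrt{484}\right) + 1\right) 10 \left(- \frac{1}{485}\right) = \left(\left(-22 + \sqrt{2} \cdot 22\right) + 1\right) \left(- \frac{2}{97}\right) = \left(\left(-22 + 22 \sqrt{2}\right) + 1\right) \left(- \frac{2}{97}\right) = \left(-21 + 22 \sqrt{2}\right) \left(- \frac{2}{97}\right) = \frac{42}{97} - \frac{44 \sqrt{2}}{97}$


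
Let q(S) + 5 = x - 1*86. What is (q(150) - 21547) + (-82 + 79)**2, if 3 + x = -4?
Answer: -21636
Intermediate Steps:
x = -7 (x = -3 - 4 = -7)
q(S) = -98 (q(S) = -5 + (-7 - 1*86) = -5 + (-7 - 86) = -5 - 93 = -98)
(q(150) - 21547) + (-82 + 79)**2 = (-98 - 21547) + (-82 + 79)**2 = -21645 + (-3)**2 = -21645 + 9 = -21636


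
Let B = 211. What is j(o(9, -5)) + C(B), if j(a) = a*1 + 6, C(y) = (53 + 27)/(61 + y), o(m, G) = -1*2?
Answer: 73/17 ≈ 4.2941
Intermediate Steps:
o(m, G) = -2
C(y) = 80/(61 + y)
j(a) = 6 + a (j(a) = a + 6 = 6 + a)
j(o(9, -5)) + C(B) = (6 - 2) + 80/(61 + 211) = 4 + 80/272 = 4 + 80*(1/272) = 4 + 5/17 = 73/17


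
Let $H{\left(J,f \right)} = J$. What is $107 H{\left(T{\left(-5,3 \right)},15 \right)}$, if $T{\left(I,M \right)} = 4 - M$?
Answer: $107$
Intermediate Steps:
$107 H{\left(T{\left(-5,3 \right)},15 \right)} = 107 \left(4 - 3\right) = 107 \cdot 1 = 107$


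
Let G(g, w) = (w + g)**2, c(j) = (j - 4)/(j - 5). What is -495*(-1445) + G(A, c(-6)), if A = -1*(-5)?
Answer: 86552500/121 ≈ 7.1531e+5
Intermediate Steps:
A = 5
c(j) = (-4 + j)/(-5 + j)
G(g, w) = (g + w)**2
-495*(-1445) + G(A, c(-6)) = -495*(-1445) + (5 + (-4 - 6)/(-5 - 6))**2 = 715275 + (5 - 10/(-11))**2 = 715275 + (5 - 1/11*(-10))**2 = 715275 + (5 + 10/11)**2 = 715275 + (65/11)**2 = 715275 + 4225/121 = 86552500/121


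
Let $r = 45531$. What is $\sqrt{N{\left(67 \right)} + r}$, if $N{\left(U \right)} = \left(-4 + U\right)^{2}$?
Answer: $30 \sqrt{55} \approx 222.49$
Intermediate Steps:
$\sqrt{N{\left(67 \right)} + r} = \sqrt{\left(-4 + 67\right)^{2} + 45531} = \sqrt{63^{2} + 45531} = \sqrt{3969 + 45531} = \sqrt{49500} = 30 \sqrt{55}$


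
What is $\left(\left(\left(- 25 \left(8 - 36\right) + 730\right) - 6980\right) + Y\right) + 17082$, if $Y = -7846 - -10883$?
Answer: $14569$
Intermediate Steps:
$Y = 3037$ ($Y = -7846 + 10883 = 3037$)
$\left(\left(\left(- 25 \left(8 - 36\right) + 730\right) - 6980\right) + Y\right) + 17082 = \left(\left(\left(- 25 \left(8 - 36\right) + 730\right) - 6980\right) + 3037\right) + 17082 = \left(\left(\left(\left(-25\right) \left(-28\right) + 730\right) - 6980\right) + 3037\right) + 17082 = \left(\left(\left(700 + 730\right) - 6980\right) + 3037\right) + 17082 = \left(\left(1430 - 6980\right) + 3037\right) + 17082 = \left(-5550 + 3037\right) + 17082 = -2513 + 17082 = 14569$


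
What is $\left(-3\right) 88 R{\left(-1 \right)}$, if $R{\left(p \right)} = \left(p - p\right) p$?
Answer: $0$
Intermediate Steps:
$R{\left(p \right)} = 0$ ($R{\left(p \right)} = 0 p = 0$)
$\left(-3\right) 88 R{\left(-1 \right)} = \left(-3\right) 88 \cdot 0 = \left(-264\right) 0 = 0$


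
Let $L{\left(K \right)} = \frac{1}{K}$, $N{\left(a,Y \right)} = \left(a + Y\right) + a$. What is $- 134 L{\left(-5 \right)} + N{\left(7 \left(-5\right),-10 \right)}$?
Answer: $- \frac{266}{5} \approx -53.2$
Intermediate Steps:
$N{\left(a,Y \right)} = Y + 2 a$ ($N{\left(a,Y \right)} = \left(Y + a\right) + a = Y + 2 a$)
$- 134 L{\left(-5 \right)} + N{\left(7 \left(-5\right),-10 \right)} = - \frac{134}{-5} + \left(-10 + 2 \cdot 7 \left(-5\right)\right) = \left(-134\right) \left(- \frac{1}{5}\right) + \left(-10 + 2 \left(-35\right)\right) = \frac{134}{5} - 80 = - \frac{266}{5}$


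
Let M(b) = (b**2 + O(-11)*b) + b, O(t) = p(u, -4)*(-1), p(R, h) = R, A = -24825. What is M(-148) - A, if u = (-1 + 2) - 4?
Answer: 46137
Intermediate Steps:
u = -3 (u = 1 - 4 = -3)
O(t) = 3 (O(t) = -3*(-1) = 3)
M(b) = b**2 + 4*b (M(b) = (b**2 + 3*b) + b = b**2 + 4*b)
M(-148) - A = -148*(4 - 148) - 1*(-24825) = -148*(-144) + 24825 = 21312 + 24825 = 46137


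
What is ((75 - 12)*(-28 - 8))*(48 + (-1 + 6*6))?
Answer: -188244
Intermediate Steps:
((75 - 12)*(-28 - 8))*(48 + (-1 + 6*6)) = (63*(-36))*(48 + (-1 + 36)) = -2268*(48 + 35) = -2268*83 = -188244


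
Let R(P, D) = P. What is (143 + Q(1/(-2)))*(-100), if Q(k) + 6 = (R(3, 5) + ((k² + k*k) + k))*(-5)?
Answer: -12200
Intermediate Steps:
Q(k) = -21 - 10*k² - 5*k (Q(k) = -6 + (3 + ((k² + k*k) + k))*(-5) = -6 + (3 + ((k² + k²) + k))*(-5) = -6 + (3 + (2*k² + k))*(-5) = -6 + (3 + (k + 2*k²))*(-5) = -6 + (3 + k + 2*k²)*(-5) = -6 + (-15 - 10*k² - 5*k) = -21 - 10*k² - 5*k)
(143 + Q(1/(-2)))*(-100) = (143 + (-21 - 10*(1/(-2))² - 5/(-2)))*(-100) = (143 + (-21 - 10*(-½)² - 5*(-½)))*(-100) = (143 + (-21 - 10*¼ + 5/2))*(-100) = (143 + (-21 - 5/2 + 5/2))*(-100) = (143 - 21)*(-100) = 122*(-100) = -12200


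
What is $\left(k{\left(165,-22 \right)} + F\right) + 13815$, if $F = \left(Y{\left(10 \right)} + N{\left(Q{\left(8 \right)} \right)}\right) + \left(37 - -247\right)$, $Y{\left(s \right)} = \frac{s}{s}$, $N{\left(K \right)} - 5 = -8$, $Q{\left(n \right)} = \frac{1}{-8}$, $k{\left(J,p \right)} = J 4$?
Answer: $14757$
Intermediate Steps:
$k{\left(J,p \right)} = 4 J$
$Q{\left(n \right)} = - \frac{1}{8}$
$N{\left(K \right)} = -3$ ($N{\left(K \right)} = 5 - 8 = -3$)
$Y{\left(s \right)} = 1$
$F = 282$ ($F = \left(1 - 3\right) + \left(37 - -247\right) = -2 + \left(37 + 247\right) = -2 + 284 = 282$)
$\left(k{\left(165,-22 \right)} + F\right) + 13815 = \left(4 \cdot 165 + 282\right) + 13815 = \left(660 + 282\right) + 13815 = 942 + 13815 = 14757$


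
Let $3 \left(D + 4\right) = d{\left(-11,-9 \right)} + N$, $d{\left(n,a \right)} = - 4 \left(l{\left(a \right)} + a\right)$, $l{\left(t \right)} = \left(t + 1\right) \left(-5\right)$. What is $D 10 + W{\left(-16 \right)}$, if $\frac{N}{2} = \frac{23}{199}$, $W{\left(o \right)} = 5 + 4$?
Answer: $- \frac{88269}{199} \approx -443.56$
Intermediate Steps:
$W{\left(o \right)} = 9$
$l{\left(t \right)} = -5 - 5 t$ ($l{\left(t \right)} = \left(1 + t\right) \left(-5\right) = -5 - 5 t$)
$N = \frac{46}{199}$ ($N = 2 \cdot \frac{23}{199} = \frac{46}{199} \approx 0.23116$)
$d{\left(n,a \right)} = 20 + 16 a$ ($d{\left(n,a \right)} = - 4 \left(\left(-5 - 5 a\right) + a\right) = - 4 \left(-5 - 4 a\right) = 20 + 16 a$)
$D = - \frac{9006}{199}$ ($D = -4 + \frac{\left(20 + 16 \left(-9\right)\right) + \frac{46}{199}}{3} = -4 + \frac{\left(20 - 144\right) + \frac{46}{199}}{3} = -4 + \frac{-124 + \frac{46}{199}}{3} = -4 + \frac{1}{3} \left(- \frac{24630}{199}\right) = -4 - \frac{8210}{199} = - \frac{9006}{199} \approx -45.256$)
$D 10 + W{\left(-16 \right)} = \left(- \frac{9006}{199}\right) 10 + 9 = - \frac{90060}{199} + 9 = - \frac{88269}{199}$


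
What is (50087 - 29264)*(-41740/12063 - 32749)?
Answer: -2742340006307/4021 ≈ -6.8200e+8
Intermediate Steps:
(50087 - 29264)*(-41740/12063 - 32749) = 20823*(-41740*1/12063 - 32749) = 20823*(-41740/12063 - 32749) = 20823*(-395092927/12063) = -2742340006307/4021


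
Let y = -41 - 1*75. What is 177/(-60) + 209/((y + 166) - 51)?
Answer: -4239/20 ≈ -211.95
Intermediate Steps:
y = -116 (y = -41 - 75 = -116)
177/(-60) + 209/((y + 166) - 51) = 177/(-60) + 209/((-116 + 166) - 51) = 177*(-1/60) + 209/(50 - 51) = -59/20 + 209/(-1) = -59/20 + 209*(-1) = -59/20 - 209 = -4239/20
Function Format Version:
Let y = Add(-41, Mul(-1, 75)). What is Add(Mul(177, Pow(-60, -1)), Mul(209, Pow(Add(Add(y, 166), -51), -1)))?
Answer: Rational(-4239, 20) ≈ -211.95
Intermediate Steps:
y = -116 (y = Add(-41, -75) = -116)
Add(Mul(177, Pow(-60, -1)), Mul(209, Pow(Add(Add(y, 166), -51), -1))) = Add(Mul(177, Pow(-60, -1)), Mul(209, Pow(Add(Add(-116, 166), -51), -1))) = Add(Mul(177, Rational(-1, 60)), Mul(209, Pow(Add(50, -51), -1))) = Add(Rational(-59, 20), Mul(209, Pow(-1, -1))) = Add(Rational(-59, 20), Mul(209, -1)) = Add(Rational(-59, 20), -209) = Rational(-4239, 20)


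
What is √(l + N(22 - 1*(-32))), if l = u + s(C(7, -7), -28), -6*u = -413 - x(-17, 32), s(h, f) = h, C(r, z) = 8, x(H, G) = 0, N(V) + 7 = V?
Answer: √4458/6 ≈ 11.128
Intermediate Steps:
N(V) = -7 + V
u = 413/6 (u = -(-413 - 1*0)/6 = -(-413 + 0)/6 = -⅙*(-413) = 413/6 ≈ 68.833)
l = 461/6 (l = 413/6 + 8 = 461/6 ≈ 76.833)
√(l + N(22 - 1*(-32))) = √(461/6 + (-7 + (22 - 1*(-32)))) = √(461/6 + (-7 + (22 + 32))) = √(461/6 + (-7 + 54)) = √(461/6 + 47) = √(743/6) = √4458/6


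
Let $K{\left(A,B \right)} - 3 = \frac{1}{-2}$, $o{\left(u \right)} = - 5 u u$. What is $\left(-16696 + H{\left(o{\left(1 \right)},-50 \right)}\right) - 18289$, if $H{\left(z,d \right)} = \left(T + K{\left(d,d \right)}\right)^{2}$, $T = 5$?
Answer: $- \frac{139715}{4} \approx -34929.0$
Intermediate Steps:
$o{\left(u \right)} = - 5 u^{2}$
$K{\left(A,B \right)} = \frac{5}{2}$ ($K{\left(A,B \right)} = 3 + \frac{1}{-2} = 3 - \frac{1}{2} = \frac{5}{2}$)
$H{\left(z,d \right)} = \frac{225}{4}$ ($H{\left(z,d \right)} = \left(5 + \frac{5}{2}\right)^{2} = \left(\frac{15}{2}\right)^{2} = \frac{225}{4}$)
$\left(-16696 + H{\left(o{\left(1 \right)},-50 \right)}\right) - 18289 = \left(-16696 + \frac{225}{4}\right) - 18289 = - \frac{66559}{4} - 18289 = - \frac{139715}{4}$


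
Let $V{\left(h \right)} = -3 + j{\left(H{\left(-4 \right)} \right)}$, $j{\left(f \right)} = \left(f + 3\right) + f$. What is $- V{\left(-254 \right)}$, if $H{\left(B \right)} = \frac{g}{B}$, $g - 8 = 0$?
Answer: $4$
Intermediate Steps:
$g = 8$ ($g = 8 + 0 = 8$)
$H{\left(B \right)} = \frac{8}{B}$
$j{\left(f \right)} = 3 + 2 f$ ($j{\left(f \right)} = \left(3 + f\right) + f = 3 + 2 f$)
$V{\left(h \right)} = -4$ ($V{\left(h \right)} = -3 + \left(3 + 2 \frac{8}{-4}\right) = -3 + \left(3 + 2 \cdot 8 \left(- \frac{1}{4}\right)\right) = -3 + \left(3 + 2 \left(-2\right)\right) = -3 + \left(3 - 4\right) = -3 - 1 = -4$)
$- V{\left(-254 \right)} = \left(-1\right) \left(-4\right) = 4$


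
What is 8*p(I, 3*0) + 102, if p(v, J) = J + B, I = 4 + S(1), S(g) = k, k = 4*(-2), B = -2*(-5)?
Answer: 182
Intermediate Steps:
B = 10
k = -8
S(g) = -8
I = -4 (I = 4 - 8 = -4)
p(v, J) = 10 + J (p(v, J) = J + 10 = 10 + J)
8*p(I, 3*0) + 102 = 8*(10 + 3*0) + 102 = 8*(10 + 0) + 102 = 8*10 + 102 = 80 + 102 = 182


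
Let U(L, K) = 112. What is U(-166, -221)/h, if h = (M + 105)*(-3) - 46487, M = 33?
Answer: -112/46901 ≈ -0.0023880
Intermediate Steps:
h = -46901 (h = (33 + 105)*(-3) - 46487 = 138*(-3) - 46487 = -414 - 46487 = -46901)
U(-166, -221)/h = 112/(-46901) = 112*(-1/46901) = -112/46901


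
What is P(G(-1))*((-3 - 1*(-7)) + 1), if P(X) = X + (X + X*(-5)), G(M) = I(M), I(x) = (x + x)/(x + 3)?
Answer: 15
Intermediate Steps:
I(x) = 2*x/(3 + x) (I(x) = (2*x)/(3 + x) = 2*x/(3 + x))
G(M) = 2*M/(3 + M)
P(X) = -3*X (P(X) = X + (X - 5*X) = X - 4*X = -3*X)
P(G(-1))*((-3 - 1*(-7)) + 1) = (-6*(-1)/(3 - 1))*((-3 - 1*(-7)) + 1) = (-6*(-1)/2)*((-3 + 7) + 1) = (-6*(-1)/2)*(4 + 1) = -3*(-1)*5 = 3*5 = 15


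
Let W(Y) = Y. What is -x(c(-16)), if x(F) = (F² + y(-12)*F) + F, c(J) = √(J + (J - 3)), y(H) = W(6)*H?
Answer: 35 + 71*I*√35 ≈ 35.0 + 420.04*I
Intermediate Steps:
y(H) = 6*H
c(J) = √(-3 + 2*J) (c(J) = √(J + (-3 + J)) = √(-3 + 2*J))
x(F) = F² - 71*F (x(F) = (F² + (6*(-12))*F) + F = (F² - 72*F) + F = F² - 71*F)
-x(c(-16)) = -√(-3 + 2*(-16))*(-71 + √(-3 + 2*(-16))) = -√(-3 - 32)*(-71 + √(-3 - 32)) = -√(-35)*(-71 + √(-35)) = -I*√35*(-71 + I*√35)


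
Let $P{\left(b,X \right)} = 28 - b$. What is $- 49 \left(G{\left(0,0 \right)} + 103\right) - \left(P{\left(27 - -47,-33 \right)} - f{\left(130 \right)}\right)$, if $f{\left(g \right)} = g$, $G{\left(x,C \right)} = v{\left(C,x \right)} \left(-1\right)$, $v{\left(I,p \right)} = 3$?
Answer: $-4724$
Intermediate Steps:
$G{\left(x,C \right)} = -3$ ($G{\left(x,C \right)} = 3 \left(-1\right) = -3$)
$- 49 \left(G{\left(0,0 \right)} + 103\right) - \left(P{\left(27 - -47,-33 \right)} - f{\left(130 \right)}\right) = - 49 \left(-3 + 103\right) - \left(\left(28 - \left(27 - -47\right)\right) - 130\right) = \left(-49\right) 100 - \left(\left(28 - \left(27 + 47\right)\right) - 130\right) = -4900 - \left(\left(28 - 74\right) - 130\right) = -4900 - \left(-46 - 130\right) = -4900 - -176 = -4900 + 176 = -4724$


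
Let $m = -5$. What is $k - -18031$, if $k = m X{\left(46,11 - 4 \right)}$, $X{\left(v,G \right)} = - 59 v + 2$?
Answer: $31591$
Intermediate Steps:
$X{\left(v,G \right)} = 2 - 59 v$
$k = 13560$ ($k = - 5 \left(2 - 2714\right) = \left(-5\right) \left(-2712\right) = 13560$)
$k - -18031 = 13560 - -18031 = 13560 + 18031 = 31591$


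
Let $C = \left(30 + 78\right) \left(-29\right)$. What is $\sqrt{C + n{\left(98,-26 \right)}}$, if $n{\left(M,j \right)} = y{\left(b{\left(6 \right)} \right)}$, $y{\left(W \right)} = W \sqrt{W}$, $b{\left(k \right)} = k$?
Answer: $\sqrt{-3132 + 6 \sqrt{6}} \approx 55.833 i$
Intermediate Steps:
$y{\left(W \right)} = W^{\frac{3}{2}}$
$C = -3132$ ($C = 108 \left(-29\right) = -3132$)
$n{\left(M,j \right)} = 6 \sqrt{6}$ ($n{\left(M,j \right)} = 6^{\frac{3}{2}} = 6 \sqrt{6}$)
$\sqrt{C + n{\left(98,-26 \right)}} = \sqrt{-3132 + 6 \sqrt{6}}$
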